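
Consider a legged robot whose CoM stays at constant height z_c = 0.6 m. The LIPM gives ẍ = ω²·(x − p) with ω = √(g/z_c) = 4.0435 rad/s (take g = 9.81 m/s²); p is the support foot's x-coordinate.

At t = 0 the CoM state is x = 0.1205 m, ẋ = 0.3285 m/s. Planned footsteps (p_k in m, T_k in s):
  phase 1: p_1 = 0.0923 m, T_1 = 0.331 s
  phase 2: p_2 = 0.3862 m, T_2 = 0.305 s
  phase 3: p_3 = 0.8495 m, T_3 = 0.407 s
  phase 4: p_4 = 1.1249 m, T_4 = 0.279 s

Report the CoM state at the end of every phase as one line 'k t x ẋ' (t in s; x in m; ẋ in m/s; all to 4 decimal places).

1 0.3310 0.2940 0.8718
2 0.6360 0.5531 1.0376
3 1.0430 0.6931 -0.2012
4 1.3220 0.3191 -2.7583

phase 1: p=0.0923, T=0.331, ωT=1.338399, cosh=2.037599, sinh=1.775333; start (x,ẋ)=(0.120500, 0.328500) → end (x,ẋ)=(0.293991, 0.871787)
phase 2: p=0.3862, T=0.305, ωT=1.233267, cosh=1.861883, sinh=1.570544; start (x,ẋ)=(0.293991, 0.871787) → end (x,ẋ)=(0.553130, 1.037592)
phase 3: p=0.8495, T=0.407, ωT=1.645704, cosh=2.688769, sinh=2.495892; start (x,ẋ)=(0.553130, 1.037592) → end (x,ẋ)=(0.693094, -0.201162)
phase 4: p=1.1249, T=0.279, ωT=1.128137, cosh=1.706764, sinh=1.383129; start (x,ẋ)=(0.693094, -0.201162) → end (x,ẋ)=(0.319099, -2.758288)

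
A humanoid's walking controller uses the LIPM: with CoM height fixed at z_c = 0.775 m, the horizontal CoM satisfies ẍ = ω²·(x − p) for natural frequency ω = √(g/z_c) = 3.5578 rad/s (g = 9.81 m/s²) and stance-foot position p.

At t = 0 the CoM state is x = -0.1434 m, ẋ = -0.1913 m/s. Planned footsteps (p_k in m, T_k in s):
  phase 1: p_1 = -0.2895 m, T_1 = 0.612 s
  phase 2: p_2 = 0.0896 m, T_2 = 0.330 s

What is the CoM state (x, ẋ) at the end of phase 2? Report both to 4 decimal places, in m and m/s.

x = 0.7390, ẋ = 2.7026

phase 1: p=-0.2895, T=0.612, ωT=2.177374, cosh=4.468221, sinh=4.354882; start (x,ẋ)=(-0.143400, -0.191300) → end (x,ẋ)=(0.129149, 1.408873)
phase 2: p=0.0896, T=0.330, ωT=1.174074, cosh=1.772125, sinh=1.463020; start (x,ẋ)=(0.129149, 1.408873) → end (x,ẋ)=(0.739035, 2.702556)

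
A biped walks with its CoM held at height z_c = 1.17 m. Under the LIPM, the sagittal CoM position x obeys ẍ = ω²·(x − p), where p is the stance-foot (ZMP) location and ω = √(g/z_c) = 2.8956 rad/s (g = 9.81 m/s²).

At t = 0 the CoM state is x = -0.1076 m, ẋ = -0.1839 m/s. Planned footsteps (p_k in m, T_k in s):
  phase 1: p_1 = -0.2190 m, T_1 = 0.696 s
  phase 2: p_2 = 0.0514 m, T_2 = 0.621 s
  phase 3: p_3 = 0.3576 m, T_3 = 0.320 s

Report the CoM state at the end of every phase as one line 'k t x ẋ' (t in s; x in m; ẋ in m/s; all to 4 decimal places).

1 0.6960 -0.0277 0.4865
2 1.3170 0.2994 0.8367
3 1.6370 0.5804 1.0430

phase 1: p=-0.2190, T=0.696, ωT=2.015338, cosh=3.818268, sinh=3.684992; start (x,ẋ)=(-0.107600, -0.183900) → end (x,ẋ)=(-0.027679, 0.486488)
phase 2: p=0.0514, T=0.621, ωT=1.798168, cosh=3.102087, sinh=2.936485; start (x,ẋ)=(-0.027679, 0.486488) → end (x,ẋ)=(0.299446, 0.836725)
phase 3: p=0.3576, T=0.320, ωT=0.926592, cosh=1.460893, sinh=1.064993; start (x,ẋ)=(0.299446, 0.836725) → end (x,ẋ)=(0.580388, 1.043030)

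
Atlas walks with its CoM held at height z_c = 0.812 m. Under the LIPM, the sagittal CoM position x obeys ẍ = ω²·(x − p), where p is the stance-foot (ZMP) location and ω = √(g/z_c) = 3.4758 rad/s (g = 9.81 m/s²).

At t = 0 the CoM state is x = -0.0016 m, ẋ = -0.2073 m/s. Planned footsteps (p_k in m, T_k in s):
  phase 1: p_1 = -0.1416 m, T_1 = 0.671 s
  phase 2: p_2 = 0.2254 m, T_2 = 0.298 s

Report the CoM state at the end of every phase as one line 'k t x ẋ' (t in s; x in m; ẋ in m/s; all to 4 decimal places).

1 0.6710 0.2820 1.4049
2 0.9690 0.8128 2.4706

phase 1: p=-0.1416, T=0.671, ωT=2.332262, cosh=5.199145, sinh=5.102069; start (x,ẋ)=(-0.001600, -0.207300) → end (x,ẋ)=(0.281988, 1.404945)
phase 2: p=0.2254, T=0.298, ωT=1.035788, cosh=1.586136, sinh=1.231190; start (x,ẋ)=(0.281988, 1.404945) → end (x,ẋ)=(0.812813, 2.470596)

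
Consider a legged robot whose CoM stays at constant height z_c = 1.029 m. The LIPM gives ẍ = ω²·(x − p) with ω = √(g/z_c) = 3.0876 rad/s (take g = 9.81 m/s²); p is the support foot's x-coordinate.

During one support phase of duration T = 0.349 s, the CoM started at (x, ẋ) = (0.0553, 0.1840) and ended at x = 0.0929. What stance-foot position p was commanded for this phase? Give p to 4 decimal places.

p = 0.1176

ωT = 3.0876·0.349 = 1.077572; cosh(ωT) = 1.638980, sinh(ωT) = 1.298559
x(T) = p + (x₀−p)·cosh(ωT) + (ẋ₀/ω)·sinh(ωT) ⇒ p·(1 − cosh) = x(T) − x₀·cosh − (ẋ₀/ω)·sinh
numerator   = 0.0929 − (0.0553)·1.638980 − (0.1840/3.0876)·1.298559 = -0.075121
denominator = 1 − 1.638980 = -0.638980
p = -0.075121 / -0.638980 = 0.1176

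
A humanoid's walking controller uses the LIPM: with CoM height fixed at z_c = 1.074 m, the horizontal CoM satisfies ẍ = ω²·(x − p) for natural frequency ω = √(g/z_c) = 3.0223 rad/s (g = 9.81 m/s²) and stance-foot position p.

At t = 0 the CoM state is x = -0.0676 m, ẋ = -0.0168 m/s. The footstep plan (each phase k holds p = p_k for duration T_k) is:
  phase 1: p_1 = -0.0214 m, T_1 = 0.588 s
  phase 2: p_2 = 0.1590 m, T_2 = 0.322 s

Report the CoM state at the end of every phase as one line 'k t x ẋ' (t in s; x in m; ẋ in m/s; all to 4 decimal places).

1 0.5880 -0.1779 -0.4521
2 0.9100 -0.5200 -1.8383

phase 1: p=-0.0214, T=0.588, ωT=1.777112, cosh=3.040942, sinh=2.871816; start (x,ẋ)=(-0.067600, -0.016800) → end (x,ẋ)=(-0.177855, -0.452080)
phase 2: p=0.1590, T=0.322, ωT=0.973181, cosh=1.512114, sinh=1.134234; start (x,ẋ)=(-0.177855, -0.452080) → end (x,ẋ)=(-0.520024, -1.838335)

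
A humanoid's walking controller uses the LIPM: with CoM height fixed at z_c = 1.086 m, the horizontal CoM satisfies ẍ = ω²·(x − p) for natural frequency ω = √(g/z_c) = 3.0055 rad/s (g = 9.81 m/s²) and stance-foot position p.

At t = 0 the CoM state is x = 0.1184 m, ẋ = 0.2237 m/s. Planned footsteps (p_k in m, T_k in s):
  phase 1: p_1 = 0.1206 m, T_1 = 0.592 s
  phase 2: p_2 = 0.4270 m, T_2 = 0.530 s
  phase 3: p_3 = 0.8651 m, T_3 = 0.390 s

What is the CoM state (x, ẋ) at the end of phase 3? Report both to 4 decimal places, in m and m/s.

x = 1.0454, ẋ = 1.0101

phase 1: p=0.1206, T=0.592, ωT=1.779256, cosh=3.047105, sinh=2.878341; start (x,ẋ)=(0.118400, 0.223700) → end (x,ẋ)=(0.328132, 0.662605)
phase 2: p=0.4270, T=0.530, ωT=1.592915, cosh=2.560698, sinh=2.357366; start (x,ẋ)=(0.328132, 0.662605) → end (x,ẋ)=(0.693544, 0.996246)
phase 3: p=0.8651, T=0.390, ωT=1.172145, cosh=1.769307, sinh=1.459605; start (x,ẋ)=(0.693544, 0.996246) → end (x,ẋ)=(1.045386, 1.010075)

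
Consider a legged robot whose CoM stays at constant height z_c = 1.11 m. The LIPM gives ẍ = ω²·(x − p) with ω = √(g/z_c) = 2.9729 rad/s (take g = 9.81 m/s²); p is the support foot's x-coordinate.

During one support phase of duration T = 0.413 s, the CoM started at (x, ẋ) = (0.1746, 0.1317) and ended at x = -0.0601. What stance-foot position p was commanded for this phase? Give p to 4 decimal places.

ωT = 2.9729·0.413 = 1.227808; cosh(ωT) = 1.853336, sinh(ωT) = 1.560402
x(T) = p + (x₀−p)·cosh(ωT) + (ẋ₀/ω)·sinh(ωT) ⇒ p·(1 − cosh) = x(T) − x₀·cosh − (ẋ₀/ω)·sinh
numerator   = -0.0601 − (0.1746)·1.853336 − (0.1317/2.9729)·1.560402 = -0.452818
denominator = 1 − 1.853336 = -0.853336
p = -0.452818 / -0.853336 = 0.5306

p = 0.5306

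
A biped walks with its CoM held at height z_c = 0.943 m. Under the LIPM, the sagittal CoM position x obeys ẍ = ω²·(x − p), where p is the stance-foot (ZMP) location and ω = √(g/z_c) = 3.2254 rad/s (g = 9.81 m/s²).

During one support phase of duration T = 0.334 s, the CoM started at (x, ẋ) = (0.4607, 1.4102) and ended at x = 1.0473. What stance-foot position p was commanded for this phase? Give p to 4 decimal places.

ωT = 3.2254·0.334 = 1.077284; cosh(ωT) = 1.638605, sinh(ωT) = 1.298086
x(T) = p + (x₀−p)·cosh(ωT) + (ẋ₀/ω)·sinh(ωT) ⇒ p·(1 − cosh) = x(T) − x₀·cosh − (ẋ₀/ω)·sinh
numerator   = 1.0473 − (0.4607)·1.638605 − (1.4102/3.2254)·1.298086 = -0.275151
denominator = 1 − 1.638605 = -0.638605
p = -0.275151 / -0.638605 = 0.4309

p = 0.4309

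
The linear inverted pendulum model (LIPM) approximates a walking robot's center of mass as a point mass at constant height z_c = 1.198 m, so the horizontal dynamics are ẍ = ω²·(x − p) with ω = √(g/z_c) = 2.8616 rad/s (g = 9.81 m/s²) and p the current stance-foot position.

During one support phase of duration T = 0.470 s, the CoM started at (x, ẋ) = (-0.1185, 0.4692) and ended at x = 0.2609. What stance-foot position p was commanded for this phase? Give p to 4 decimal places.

p = -0.2006

ωT = 2.8616·0.470 = 1.344952; cosh(ωT) = 2.049277, sinh(ωT) = 1.788725
x(T) = p + (x₀−p)·cosh(ωT) + (ẋ₀/ω)·sinh(ωT) ⇒ p·(1 − cosh) = x(T) − x₀·cosh − (ẋ₀/ω)·sinh
numerator   = 0.2609 − (-0.1185)·2.049277 − (0.4692/2.8616)·1.788725 = 0.210452
denominator = 1 − 2.049277 = -1.049277
p = 0.210452 / -1.049277 = -0.2006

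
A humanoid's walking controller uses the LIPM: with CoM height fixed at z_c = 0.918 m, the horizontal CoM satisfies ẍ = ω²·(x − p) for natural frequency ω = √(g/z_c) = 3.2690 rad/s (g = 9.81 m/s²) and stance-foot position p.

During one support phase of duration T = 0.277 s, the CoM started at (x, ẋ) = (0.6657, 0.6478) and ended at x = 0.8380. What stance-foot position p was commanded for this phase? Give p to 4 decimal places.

p = 0.7402

ωT = 3.2690·0.277 = 0.905513; cosh(ωT) = 1.438767, sinh(ωT) = 1.034433
x(T) = p + (x₀−p)·cosh(ωT) + (ẋ₀/ω)·sinh(ωT) ⇒ p·(1 − cosh) = x(T) − x₀·cosh − (ẋ₀/ω)·sinh
numerator   = 0.8380 − (0.6657)·1.438767 − (0.6478/3.2690)·1.034433 = -0.324775
denominator = 1 − 1.438767 = -0.438767
p = -0.324775 / -0.438767 = 0.7402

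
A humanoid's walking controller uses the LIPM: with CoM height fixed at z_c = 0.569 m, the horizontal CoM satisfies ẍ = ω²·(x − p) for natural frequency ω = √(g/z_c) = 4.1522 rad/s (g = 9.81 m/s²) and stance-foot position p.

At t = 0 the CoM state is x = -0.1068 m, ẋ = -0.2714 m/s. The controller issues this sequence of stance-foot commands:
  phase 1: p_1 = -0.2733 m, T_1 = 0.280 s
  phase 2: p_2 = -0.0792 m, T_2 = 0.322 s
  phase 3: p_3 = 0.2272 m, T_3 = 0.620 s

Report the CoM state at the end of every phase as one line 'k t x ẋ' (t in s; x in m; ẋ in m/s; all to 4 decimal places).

1 0.2800 -0.0753 0.5210
2 0.6020 0.1511 1.0889
3 1.2220 1.4359 5.1258

phase 1: p=-0.2733, T=0.280, ωT=1.162616, cosh=1.755478, sinh=1.442811; start (x,ẋ)=(-0.106800, -0.271400) → end (x,ẋ)=(-0.075319, 0.521038)
phase 2: p=-0.0792, T=0.322, ωT=1.337008, cosh=2.035133, sinh=1.772503; start (x,ẋ)=(-0.075319, 0.521038) → end (x,ẋ)=(0.151120, 1.088943)
phase 3: p=0.2272, T=0.620, ωT=2.574364, cosh=6.599585, sinh=6.523383; start (x,ẋ)=(0.151120, 1.088943) → end (x,ẋ)=(1.435906, 5.125840)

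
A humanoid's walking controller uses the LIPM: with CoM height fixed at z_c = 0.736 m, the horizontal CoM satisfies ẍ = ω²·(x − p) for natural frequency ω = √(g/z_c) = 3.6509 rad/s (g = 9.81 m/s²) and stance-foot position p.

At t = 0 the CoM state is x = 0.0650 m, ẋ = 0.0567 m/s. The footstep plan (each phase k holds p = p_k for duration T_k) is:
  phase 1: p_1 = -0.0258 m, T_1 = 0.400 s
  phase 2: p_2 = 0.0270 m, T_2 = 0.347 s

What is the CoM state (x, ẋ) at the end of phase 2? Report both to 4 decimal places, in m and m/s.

x = 0.7412, ẋ = 2.6439

phase 1: p=-0.0258, T=0.400, ωT=1.460360, cosh=2.269831, sinh=2.037679; start (x,ẋ)=(0.065000, 0.056700) → end (x,ẋ)=(0.211947, 0.804193)
phase 2: p=0.0270, T=0.347, ωT=1.266862, cosh=1.915706, sinh=1.633992; start (x,ẋ)=(0.211947, 0.804193) → end (x,ẋ)=(0.741227, 2.643905)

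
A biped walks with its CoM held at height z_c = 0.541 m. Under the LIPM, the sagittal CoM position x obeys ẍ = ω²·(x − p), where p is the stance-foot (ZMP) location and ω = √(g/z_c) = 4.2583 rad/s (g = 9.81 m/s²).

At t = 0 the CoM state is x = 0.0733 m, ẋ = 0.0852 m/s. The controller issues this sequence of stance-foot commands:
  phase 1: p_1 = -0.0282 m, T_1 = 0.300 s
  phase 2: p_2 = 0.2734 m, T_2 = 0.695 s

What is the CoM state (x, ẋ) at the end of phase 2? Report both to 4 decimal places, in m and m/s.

x = 1.5616, ẋ = 5.5473

phase 1: p=-0.0282, T=0.300, ωT=1.277490, cosh=1.933180, sinh=1.654444; start (x,ẋ)=(0.073300, 0.085200) → end (x,ẋ)=(0.201120, 0.879786)
phase 2: p=0.2734, T=0.695, ωT=2.959518, cosh=9.670263, sinh=9.618419; start (x,ẋ)=(0.201120, 0.879786) → end (x,ẋ)=(1.561646, 5.547306)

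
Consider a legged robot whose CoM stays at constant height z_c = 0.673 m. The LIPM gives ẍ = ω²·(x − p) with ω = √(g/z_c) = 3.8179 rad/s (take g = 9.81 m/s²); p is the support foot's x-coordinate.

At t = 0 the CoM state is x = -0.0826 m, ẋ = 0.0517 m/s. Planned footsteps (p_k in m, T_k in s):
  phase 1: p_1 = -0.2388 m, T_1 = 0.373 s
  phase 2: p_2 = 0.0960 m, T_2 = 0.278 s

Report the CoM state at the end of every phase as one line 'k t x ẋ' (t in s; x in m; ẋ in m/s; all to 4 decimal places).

1 0.3730 0.1309 1.2805
2 0.6510 0.5792 2.2416

phase 1: p=-0.2388, T=0.373, ωT=1.424077, cosh=2.197376, sinh=1.956645; start (x,ẋ)=(-0.082600, 0.051700) → end (x,ẋ)=(0.130926, 1.280461)
phase 2: p=0.0960, T=0.278, ωT=1.061376, cosh=1.618163, sinh=1.272183; start (x,ẋ)=(0.130926, 1.280461) → end (x,ẋ)=(0.579185, 2.241632)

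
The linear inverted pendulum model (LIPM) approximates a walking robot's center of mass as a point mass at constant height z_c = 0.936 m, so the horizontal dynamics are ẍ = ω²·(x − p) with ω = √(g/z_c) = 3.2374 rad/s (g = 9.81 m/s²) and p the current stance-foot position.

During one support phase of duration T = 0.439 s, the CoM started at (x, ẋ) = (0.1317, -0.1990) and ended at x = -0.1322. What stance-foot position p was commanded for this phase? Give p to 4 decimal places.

p = 0.2525

ωT = 3.2374·0.439 = 1.421219; cosh(ωT) = 2.191792, sinh(ωT) = 1.950373
x(T) = p + (x₀−p)·cosh(ωT) + (ẋ₀/ω)·sinh(ωT) ⇒ p·(1 − cosh) = x(T) − x₀·cosh − (ẋ₀/ω)·sinh
numerator   = -0.1322 − (0.1317)·2.191792 − (-0.1990/3.2374)·1.950373 = -0.300971
denominator = 1 − 2.191792 = -1.191792
p = -0.300971 / -1.191792 = 0.2525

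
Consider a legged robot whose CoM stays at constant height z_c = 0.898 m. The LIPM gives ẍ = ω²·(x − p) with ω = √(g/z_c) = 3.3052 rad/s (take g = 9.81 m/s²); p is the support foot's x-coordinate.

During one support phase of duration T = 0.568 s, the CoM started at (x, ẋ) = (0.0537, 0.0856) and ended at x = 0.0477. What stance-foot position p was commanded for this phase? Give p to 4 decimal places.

ωT = 3.3052·0.568 = 1.877354; cosh(ωT) = 3.344590, sinh(ωT) = 3.191595
x(T) = p + (x₀−p)·cosh(ωT) + (ẋ₀/ω)·sinh(ωT) ⇒ p·(1 − cosh) = x(T) − x₀·cosh − (ẋ₀/ω)·sinh
numerator   = 0.0477 − (0.0537)·3.344590 − (0.0856/3.3052)·3.191595 = -0.214562
denominator = 1 − 3.344590 = -2.344590
p = -0.214562 / -2.344590 = 0.0915

p = 0.0915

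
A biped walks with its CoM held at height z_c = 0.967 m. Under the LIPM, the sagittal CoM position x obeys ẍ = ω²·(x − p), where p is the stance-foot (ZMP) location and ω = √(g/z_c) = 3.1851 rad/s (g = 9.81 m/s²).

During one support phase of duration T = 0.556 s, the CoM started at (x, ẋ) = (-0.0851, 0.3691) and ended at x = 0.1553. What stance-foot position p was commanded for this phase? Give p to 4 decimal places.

p = -0.0405

ωT = 3.1851·0.556 = 1.770916; cosh(ωT) = 3.023204, sinh(ωT) = 2.853027
x(T) = p + (x₀−p)·cosh(ωT) + (ẋ₀/ω)·sinh(ωT) ⇒ p·(1 − cosh) = x(T) − x₀·cosh − (ẋ₀/ω)·sinh
numerator   = 0.1553 − (-0.0851)·3.023204 − (0.3691/3.1851)·2.853027 = 0.081956
denominator = 1 − 3.023204 = -2.023204
p = 0.081956 / -2.023204 = -0.0405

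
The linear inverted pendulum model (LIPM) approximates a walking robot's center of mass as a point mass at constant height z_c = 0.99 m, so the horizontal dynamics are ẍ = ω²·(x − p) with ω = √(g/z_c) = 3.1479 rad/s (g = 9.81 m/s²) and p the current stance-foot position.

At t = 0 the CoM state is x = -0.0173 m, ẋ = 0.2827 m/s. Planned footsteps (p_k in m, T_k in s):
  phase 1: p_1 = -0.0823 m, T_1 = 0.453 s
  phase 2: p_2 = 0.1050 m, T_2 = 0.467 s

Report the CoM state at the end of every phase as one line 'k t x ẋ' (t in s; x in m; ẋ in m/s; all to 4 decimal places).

1 0.4530 0.2369 1.0235
2 0.9200 1.0767 3.1986

phase 1: p=-0.0823, T=0.453, ωT=1.425999, cosh=2.201140, sinh=1.960872; start (x,ẋ)=(-0.017300, 0.282700) → end (x,ẋ)=(0.236872, 1.023483)
phase 2: p=0.1050, T=0.467, ωT=1.470069, cosh=2.289723, sinh=2.059814; start (x,ẋ)=(0.236872, 1.023483) → end (x,ẋ)=(1.076662, 3.198563)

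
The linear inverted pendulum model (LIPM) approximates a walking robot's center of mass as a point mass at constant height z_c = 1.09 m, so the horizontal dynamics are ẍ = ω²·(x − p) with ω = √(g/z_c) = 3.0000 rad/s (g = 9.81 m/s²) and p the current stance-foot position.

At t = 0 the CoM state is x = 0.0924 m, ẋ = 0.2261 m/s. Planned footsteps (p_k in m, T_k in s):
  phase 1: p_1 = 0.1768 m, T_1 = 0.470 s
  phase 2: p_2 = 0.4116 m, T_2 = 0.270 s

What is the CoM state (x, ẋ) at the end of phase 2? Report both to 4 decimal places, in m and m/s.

phase 1: p=0.1768, T=0.470, ωT=1.410000, cosh=2.170049, sinh=1.925906; start (x,ẋ)=(0.092400, 0.226100) → end (x,ẋ)=(0.138797, 0.003009)
phase 2: p=0.4116, T=0.270, ωT=0.810000, cosh=1.346383, sinh=0.901525; start (x,ẋ)=(0.138797, 0.003009) → end (x,ẋ)=(0.045207, -0.733765)

x = 0.0452, ẋ = -0.7338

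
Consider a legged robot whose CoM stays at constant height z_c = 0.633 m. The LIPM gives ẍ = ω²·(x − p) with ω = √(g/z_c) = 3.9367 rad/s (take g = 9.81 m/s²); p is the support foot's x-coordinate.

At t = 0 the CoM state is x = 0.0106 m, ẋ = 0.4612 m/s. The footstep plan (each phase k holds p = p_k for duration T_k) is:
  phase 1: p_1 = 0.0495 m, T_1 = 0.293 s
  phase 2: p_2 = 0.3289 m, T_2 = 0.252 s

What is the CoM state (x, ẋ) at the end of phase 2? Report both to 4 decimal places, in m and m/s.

x = 0.2256, ẋ = 0.0732

phase 1: p=0.0495, T=0.293, ωT=1.153453, cosh=1.742331, sinh=1.426786; start (x,ẋ)=(0.010600, 0.461200) → end (x,ẋ)=(0.148877, 0.585069)
phase 2: p=0.3289, T=0.252, ωT=0.992048, cosh=1.533785, sinh=1.162968; start (x,ẋ)=(0.148877, 0.585069) → end (x,ẋ)=(0.225623, 0.073177)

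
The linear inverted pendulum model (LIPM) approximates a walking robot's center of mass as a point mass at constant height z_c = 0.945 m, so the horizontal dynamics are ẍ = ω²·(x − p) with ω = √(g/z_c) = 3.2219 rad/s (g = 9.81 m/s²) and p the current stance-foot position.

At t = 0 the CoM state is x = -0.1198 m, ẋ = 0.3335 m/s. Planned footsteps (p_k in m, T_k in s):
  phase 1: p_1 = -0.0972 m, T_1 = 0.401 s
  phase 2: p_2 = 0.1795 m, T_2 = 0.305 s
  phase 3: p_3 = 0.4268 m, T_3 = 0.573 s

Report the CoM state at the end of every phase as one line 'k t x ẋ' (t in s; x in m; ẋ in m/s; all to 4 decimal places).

1 0.4010 0.0327 0.5303
2 0.7060 0.1450 0.2644
3 1.2790 -0.2345 -1.9457

phase 1: p=-0.0972, T=0.401, ωT=1.291982, cosh=1.957360, sinh=1.682634; start (x,ẋ)=(-0.119800, 0.333500) → end (x,ẋ)=(0.032734, 0.530259)
phase 2: p=0.1795, T=0.305, ωT=0.982680, cosh=1.522956, sinh=1.148649; start (x,ẋ)=(0.032734, 0.530259) → end (x,ẋ)=(0.145025, 0.264403)
phase 3: p=0.4268, T=0.573, ωT=1.846149, cosh=3.246608, sinh=3.088765; start (x,ẋ)=(0.145025, 0.264403) → end (x,ẋ)=(-0.234534, -1.945721)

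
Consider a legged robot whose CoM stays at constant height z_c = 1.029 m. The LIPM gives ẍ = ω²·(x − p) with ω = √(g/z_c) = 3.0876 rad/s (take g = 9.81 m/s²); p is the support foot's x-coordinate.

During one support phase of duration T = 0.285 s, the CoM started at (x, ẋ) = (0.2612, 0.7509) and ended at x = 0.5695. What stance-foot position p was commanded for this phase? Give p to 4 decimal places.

p = 0.1023

ωT = 3.0876·0.285 = 0.879966; cosh(ωT) = 1.412807, sinh(ωT) = 0.998010
x(T) = p + (x₀−p)·cosh(ωT) + (ẋ₀/ω)·sinh(ωT) ⇒ p·(1 − cosh) = x(T) − x₀·cosh − (ẋ₀/ω)·sinh
numerator   = 0.5695 − (0.2612)·1.412807 − (0.7509/3.0876)·0.998010 = -0.042240
denominator = 1 − 1.412807 = -0.412807
p = -0.042240 / -0.412807 = 0.1023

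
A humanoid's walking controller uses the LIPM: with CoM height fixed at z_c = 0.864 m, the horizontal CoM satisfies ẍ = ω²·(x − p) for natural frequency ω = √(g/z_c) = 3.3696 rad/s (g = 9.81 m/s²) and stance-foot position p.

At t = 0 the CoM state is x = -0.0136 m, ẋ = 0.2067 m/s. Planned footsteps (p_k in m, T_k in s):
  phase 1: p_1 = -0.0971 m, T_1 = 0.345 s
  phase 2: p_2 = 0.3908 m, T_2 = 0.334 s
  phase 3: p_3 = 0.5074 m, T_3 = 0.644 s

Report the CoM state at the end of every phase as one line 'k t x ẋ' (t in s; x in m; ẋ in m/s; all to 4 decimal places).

1 0.3450 0.1380 0.7687
2 0.6790 0.2747 0.1347
3 1.3230 -0.3521 -2.7913

phase 1: p=-0.0971, T=0.345, ωT=1.162512, cosh=1.755328, sinh=1.442628; start (x,ẋ)=(-0.013600, 0.206700) → end (x,ẋ)=(0.137964, 0.768727)
phase 2: p=0.3908, T=0.334, ωT=1.125446, cosh=1.703050, sinh=1.378542; start (x,ẋ)=(0.137964, 0.768727) → end (x,ẋ)=(0.274703, 0.134724)
phase 3: p=0.5074, T=0.644, ωT=2.170022, cosh=4.436328, sinh=4.322153; start (x,ẋ)=(0.274703, 0.134724) → end (x,ẋ)=(-0.352109, -2.791296)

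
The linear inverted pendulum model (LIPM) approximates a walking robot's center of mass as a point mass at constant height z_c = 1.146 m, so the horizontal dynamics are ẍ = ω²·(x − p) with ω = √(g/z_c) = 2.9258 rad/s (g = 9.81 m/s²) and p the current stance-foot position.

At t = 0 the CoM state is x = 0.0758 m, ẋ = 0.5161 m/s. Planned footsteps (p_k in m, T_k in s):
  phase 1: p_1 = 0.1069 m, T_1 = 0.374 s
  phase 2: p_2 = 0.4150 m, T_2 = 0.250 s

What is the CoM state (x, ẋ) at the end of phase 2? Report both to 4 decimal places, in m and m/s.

x = 0.4550, ẋ = 0.6485

phase 1: p=0.1069, T=0.374, ωT=1.094249, cosh=1.660865, sinh=1.326074; start (x,ẋ)=(0.075800, 0.516100) → end (x,ẋ)=(0.289162, 0.736510)
phase 2: p=0.4150, T=0.250, ωT=0.731450, cosh=1.279651, sinh=0.798440; start (x,ẋ)=(0.289162, 0.736510) → end (x,ẋ)=(0.454962, 0.648507)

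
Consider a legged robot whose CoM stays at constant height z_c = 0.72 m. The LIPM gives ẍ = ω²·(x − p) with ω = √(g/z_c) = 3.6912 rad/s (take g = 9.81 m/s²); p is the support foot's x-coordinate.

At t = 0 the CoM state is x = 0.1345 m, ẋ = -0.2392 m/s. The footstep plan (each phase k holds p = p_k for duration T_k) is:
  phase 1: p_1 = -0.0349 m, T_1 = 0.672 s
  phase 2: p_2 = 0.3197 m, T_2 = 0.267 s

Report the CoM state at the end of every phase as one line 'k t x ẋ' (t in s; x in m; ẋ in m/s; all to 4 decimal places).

1 0.6720 0.5997 2.2701
2 0.9390 1.4562 4.6566

phase 1: p=-0.0349, T=0.672, ωT=2.480486, cosh=6.015388, sinh=5.931686; start (x,ẋ)=(0.134500, -0.239200) → end (x,ẋ)=(0.599717, 2.270139)
phase 2: p=0.3197, T=0.267, ωT=0.985550, cosh=1.526260, sinh=1.153026; start (x,ẋ)=(0.599717, 2.270139) → end (x,ẋ)=(1.456206, 4.656588)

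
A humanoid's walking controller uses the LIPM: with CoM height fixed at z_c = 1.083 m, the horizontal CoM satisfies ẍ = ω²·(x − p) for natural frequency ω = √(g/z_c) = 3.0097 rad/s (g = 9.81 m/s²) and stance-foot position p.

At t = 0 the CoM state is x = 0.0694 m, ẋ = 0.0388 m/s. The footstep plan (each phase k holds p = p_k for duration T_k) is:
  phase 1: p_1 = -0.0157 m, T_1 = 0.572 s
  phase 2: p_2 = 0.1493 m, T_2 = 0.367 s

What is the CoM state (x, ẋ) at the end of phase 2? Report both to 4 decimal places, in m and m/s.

phase 1: p=-0.0157, T=0.572, ωT=1.721548, cosh=2.885986, sinh=2.707197; start (x,ẋ)=(0.069400, 0.038800) → end (x,ẋ)=(0.264798, 0.805358)
phase 2: p=0.1493, T=0.367, ωT=1.104560, cosh=1.674626, sinh=1.343270; start (x,ẋ)=(0.264798, 0.805358) → end (x,ẋ)=(0.702158, 1.815612)

x = 0.7022, ẋ = 1.8156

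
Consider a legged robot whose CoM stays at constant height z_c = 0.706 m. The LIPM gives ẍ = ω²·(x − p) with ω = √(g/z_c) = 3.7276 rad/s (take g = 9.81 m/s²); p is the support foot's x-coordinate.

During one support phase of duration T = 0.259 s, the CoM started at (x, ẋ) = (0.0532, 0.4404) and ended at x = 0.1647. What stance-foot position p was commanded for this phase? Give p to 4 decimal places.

p = 0.0952

ωT = 3.7276·0.259 = 0.965448; cosh(ωT) = 1.503389, sinh(ωT) = 1.122576
x(T) = p + (x₀−p)·cosh(ωT) + (ẋ₀/ω)·sinh(ωT) ⇒ p·(1 − cosh) = x(T) − x₀·cosh − (ẋ₀/ω)·sinh
numerator   = 0.1647 − (0.0532)·1.503389 − (0.4404/3.7276)·1.122576 = -0.047908
denominator = 1 − 1.503389 = -0.503389
p = -0.047908 / -0.503389 = 0.0952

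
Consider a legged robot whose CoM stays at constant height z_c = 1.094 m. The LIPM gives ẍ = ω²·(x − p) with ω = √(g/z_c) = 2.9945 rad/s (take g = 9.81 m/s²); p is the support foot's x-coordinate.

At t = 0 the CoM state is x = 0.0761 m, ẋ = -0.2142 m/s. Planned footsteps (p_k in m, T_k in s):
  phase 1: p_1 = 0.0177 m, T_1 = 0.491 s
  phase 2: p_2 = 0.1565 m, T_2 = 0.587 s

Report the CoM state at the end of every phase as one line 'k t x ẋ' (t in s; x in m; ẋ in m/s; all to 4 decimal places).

phase 1: p=0.0177, T=0.491, ωT=1.470299, cosh=2.290197, sinh=2.060341; start (x,ẋ)=(0.076100, -0.214200) → end (x,ẋ)=(0.004069, -0.130250)
phase 2: p=0.1565, T=0.587, ωT=1.757771, cosh=2.985964, sinh=2.813535; start (x,ẋ)=(0.004069, -0.130250) → end (x,ẋ)=(-0.421032, -1.673174)

1 0.4910 0.0041 -0.1303
2 1.0780 -0.4210 -1.6732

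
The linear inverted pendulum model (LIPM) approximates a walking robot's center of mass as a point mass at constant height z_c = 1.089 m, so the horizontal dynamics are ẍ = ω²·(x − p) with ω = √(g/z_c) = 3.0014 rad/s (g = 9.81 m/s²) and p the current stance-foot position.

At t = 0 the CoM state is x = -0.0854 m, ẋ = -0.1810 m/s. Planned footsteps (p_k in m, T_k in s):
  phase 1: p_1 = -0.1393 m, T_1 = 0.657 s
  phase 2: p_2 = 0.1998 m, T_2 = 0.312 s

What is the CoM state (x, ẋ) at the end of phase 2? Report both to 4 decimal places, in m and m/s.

phase 1: p=-0.1393, T=0.657, ωT=1.971920, cosh=3.661823, sinh=3.522633; start (x,ẋ)=(-0.085400, -0.181000) → end (x,ẋ)=(-0.154361, -0.092914)
phase 2: p=0.1998, T=0.312, ωT=0.936437, cosh=1.471449, sinh=1.079427; start (x,ẋ)=(-0.154361, -0.092914) → end (x,ẋ)=(-0.354745, -1.284126)

x = -0.3547, ẋ = -1.2841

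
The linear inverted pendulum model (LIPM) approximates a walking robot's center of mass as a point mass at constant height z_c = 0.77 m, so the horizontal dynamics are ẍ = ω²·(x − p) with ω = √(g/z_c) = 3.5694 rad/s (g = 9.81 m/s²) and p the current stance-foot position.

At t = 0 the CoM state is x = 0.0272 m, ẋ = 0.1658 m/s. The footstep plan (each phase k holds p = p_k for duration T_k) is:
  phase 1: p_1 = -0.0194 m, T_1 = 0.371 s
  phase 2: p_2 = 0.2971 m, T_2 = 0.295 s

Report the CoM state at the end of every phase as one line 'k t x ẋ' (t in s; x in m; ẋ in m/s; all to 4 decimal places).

phase 1: p=-0.0194, T=0.371, ωT=1.324247, cosh=2.012679, sinh=1.746676; start (x,ẋ)=(0.027200, 0.165800) → end (x,ẋ)=(0.155525, 0.624234)
phase 2: p=0.2971, T=0.295, ωT=1.052973, cosh=1.607529, sinh=1.258630; start (x,ẋ)=(0.155525, 0.624234) → end (x,ẋ)=(0.289629, 0.367439)

1 0.3710 0.1555 0.6242
2 0.6660 0.2896 0.3674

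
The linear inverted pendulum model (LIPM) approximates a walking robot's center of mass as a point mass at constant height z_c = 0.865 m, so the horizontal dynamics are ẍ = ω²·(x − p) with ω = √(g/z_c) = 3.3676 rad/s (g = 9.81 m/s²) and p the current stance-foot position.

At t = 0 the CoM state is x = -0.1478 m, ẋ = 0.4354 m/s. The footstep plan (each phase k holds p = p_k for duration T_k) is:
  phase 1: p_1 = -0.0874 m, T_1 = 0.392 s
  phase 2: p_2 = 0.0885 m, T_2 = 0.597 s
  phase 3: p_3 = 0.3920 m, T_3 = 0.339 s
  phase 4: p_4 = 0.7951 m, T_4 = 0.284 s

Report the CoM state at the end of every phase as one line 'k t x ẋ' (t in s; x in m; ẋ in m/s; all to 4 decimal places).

phase 1: p=-0.0874, T=0.392, ωT=1.320099, cosh=2.005451, sinh=1.738342; start (x,ẋ)=(-0.147800, 0.435400) → end (x,ẋ)=(0.016223, 0.519589)
phase 2: p=0.0885, T=0.597, ωT=2.010457, cosh=3.800329, sinh=3.666401; start (x,ẋ)=(0.016223, 0.519589) → end (x,ẋ)=(0.379513, 1.082202)
phase 3: p=0.3920, T=0.339, ωT=1.141616, cosh=1.725565, sinh=1.406262; start (x,ẋ)=(0.379513, 1.082202) → end (x,ẋ)=(0.822366, 1.808277)
phase 4: p=0.7951, T=0.284, ωT=0.956398, cosh=1.493291, sinh=1.109016; start (x,ẋ)=(0.822366, 1.808277) → end (x,ẋ)=(1.431317, 2.802114)

1 0.3920 0.0162 0.5196
2 0.9890 0.3795 1.0822
3 1.3280 0.8224 1.8083
4 1.6120 1.4313 2.8021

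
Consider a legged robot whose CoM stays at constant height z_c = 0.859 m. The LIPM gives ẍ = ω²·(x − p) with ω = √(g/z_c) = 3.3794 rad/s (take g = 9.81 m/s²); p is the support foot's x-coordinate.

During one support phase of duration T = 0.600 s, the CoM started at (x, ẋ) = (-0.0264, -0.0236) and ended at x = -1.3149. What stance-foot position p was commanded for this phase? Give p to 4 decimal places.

p = 0.4144

ωT = 3.3794·0.600 = 2.027640; cosh(ωT) = 3.863892, sinh(ωT) = 3.732246
x(T) = p + (x₀−p)·cosh(ωT) + (ẋ₀/ω)·sinh(ωT) ⇒ p·(1 − cosh) = x(T) − x₀·cosh − (ẋ₀/ω)·sinh
numerator   = -1.3149 − (-0.0264)·3.863892 − (-0.0236/3.3794)·3.732246 = -1.186829
denominator = 1 − 3.863892 = -2.863892
p = -1.186829 / -2.863892 = 0.4144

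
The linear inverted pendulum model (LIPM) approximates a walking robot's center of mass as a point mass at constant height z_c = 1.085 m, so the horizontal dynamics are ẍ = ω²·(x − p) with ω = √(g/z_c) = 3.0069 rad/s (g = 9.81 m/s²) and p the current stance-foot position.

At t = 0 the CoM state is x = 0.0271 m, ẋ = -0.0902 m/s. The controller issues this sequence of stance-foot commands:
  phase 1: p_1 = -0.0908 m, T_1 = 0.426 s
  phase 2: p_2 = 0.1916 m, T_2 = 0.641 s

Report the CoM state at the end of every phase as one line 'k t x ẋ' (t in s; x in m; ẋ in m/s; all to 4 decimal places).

1 0.4260 0.0880 0.4140
2 1.0670 0.2910 0.4046

phase 1: p=-0.0908, T=0.426, ωT=1.280939, cosh=1.938898, sinh=1.661122; start (x,ẋ)=(0.027100, -0.090200) → end (x,ẋ)=(0.087966, 0.414002)
phase 2: p=0.1916, T=0.641, ωT=1.927423, cosh=3.508650, sinh=3.363128; start (x,ẋ)=(0.087966, 0.414002) → end (x,ẋ)=(0.291034, 0.404582)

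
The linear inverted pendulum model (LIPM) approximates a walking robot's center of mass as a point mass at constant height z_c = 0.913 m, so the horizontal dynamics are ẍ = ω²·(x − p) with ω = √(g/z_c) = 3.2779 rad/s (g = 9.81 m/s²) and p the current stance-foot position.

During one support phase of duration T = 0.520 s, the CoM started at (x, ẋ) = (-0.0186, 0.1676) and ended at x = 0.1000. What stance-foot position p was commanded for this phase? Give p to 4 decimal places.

p = -0.0092

ωT = 3.2779·0.520 = 1.704508; cosh(ωT) = 2.840271, sinh(ωT) = 2.658409
x(T) = p + (x₀−p)·cosh(ωT) + (ẋ₀/ω)·sinh(ωT) ⇒ p·(1 − cosh) = x(T) − x₀·cosh − (ẋ₀/ω)·sinh
numerator   = 0.1000 − (-0.0186)·2.840271 − (0.1676/3.2779)·2.658409 = 0.016904
denominator = 1 − 2.840271 = -1.840271
p = 0.016904 / -1.840271 = -0.0092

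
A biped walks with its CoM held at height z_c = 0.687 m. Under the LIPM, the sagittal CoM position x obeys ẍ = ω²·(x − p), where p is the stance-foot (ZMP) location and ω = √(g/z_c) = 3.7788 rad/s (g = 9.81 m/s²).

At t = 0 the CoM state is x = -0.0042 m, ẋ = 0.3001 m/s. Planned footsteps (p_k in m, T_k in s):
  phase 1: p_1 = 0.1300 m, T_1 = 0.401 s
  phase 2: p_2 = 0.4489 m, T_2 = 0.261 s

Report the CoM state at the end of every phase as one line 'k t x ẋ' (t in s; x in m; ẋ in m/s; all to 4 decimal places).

1 0.4010 -0.0181 -0.3824
2 0.6620 -0.3811 -2.6207

phase 1: p=0.1300, T=0.401, ωT=1.515299, cosh=2.385262, sinh=2.165519; start (x,ẋ)=(-0.004200, 0.300100) → end (x,ẋ)=(-0.018124, -0.382350)
phase 2: p=0.4489, T=0.261, ωT=0.986267, cosh=1.527086, sinh=1.154120; start (x,ẋ)=(-0.018124, -0.382350) → end (x,ẋ)=(-0.381063, -2.620660)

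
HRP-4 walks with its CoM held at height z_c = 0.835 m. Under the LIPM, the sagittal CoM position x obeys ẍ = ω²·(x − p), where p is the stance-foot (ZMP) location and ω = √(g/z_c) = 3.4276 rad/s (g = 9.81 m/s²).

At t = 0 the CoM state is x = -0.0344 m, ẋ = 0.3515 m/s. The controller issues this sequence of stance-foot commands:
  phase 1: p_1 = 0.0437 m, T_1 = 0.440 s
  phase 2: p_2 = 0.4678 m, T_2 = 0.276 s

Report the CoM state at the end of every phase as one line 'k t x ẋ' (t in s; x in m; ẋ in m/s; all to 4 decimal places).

1 0.4400 0.0789 0.2578
2 0.7160 -0.0262 -1.0755

phase 1: p=0.0437, T=0.440, ωT=1.508144, cosh=2.369829, sinh=2.148508; start (x,ẋ)=(-0.034400, 0.351500) → end (x,ẋ)=(0.078946, 0.257849)
phase 2: p=0.4678, T=0.276, ωT=0.946018, cosh=1.481859, sinh=1.093574; start (x,ẋ)=(0.078946, 0.257849) → end (x,ẋ)=(-0.026161, -1.075461)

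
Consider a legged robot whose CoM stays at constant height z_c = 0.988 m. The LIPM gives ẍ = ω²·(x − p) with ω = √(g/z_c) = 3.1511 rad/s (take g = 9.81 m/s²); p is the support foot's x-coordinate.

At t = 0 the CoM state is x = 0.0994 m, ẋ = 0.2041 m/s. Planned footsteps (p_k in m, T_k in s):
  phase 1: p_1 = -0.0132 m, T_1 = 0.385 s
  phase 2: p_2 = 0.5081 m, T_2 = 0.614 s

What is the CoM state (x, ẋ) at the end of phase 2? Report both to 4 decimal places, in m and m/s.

phase 1: p=-0.0132, T=0.385, ωT=1.213174, cosh=1.830698, sinh=1.533446; start (x,ẋ)=(0.099400, 0.204100) → end (x,ẋ)=(0.292259, 0.917733)
phase 2: p=0.5081, T=0.614, ωT=1.934775, cosh=3.533473, sinh=3.389016; start (x,ẋ)=(0.292259, 0.917733) → end (x,ẋ)=(0.732458, 0.937797)

x = 0.7325, ẋ = 0.9378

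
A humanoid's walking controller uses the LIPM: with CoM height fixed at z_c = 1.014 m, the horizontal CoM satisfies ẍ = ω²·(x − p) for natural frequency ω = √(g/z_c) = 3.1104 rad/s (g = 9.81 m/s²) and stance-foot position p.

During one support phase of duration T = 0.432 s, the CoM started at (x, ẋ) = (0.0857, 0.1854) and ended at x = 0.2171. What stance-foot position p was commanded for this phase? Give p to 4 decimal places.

p = 0.0619

ωT = 3.1104·0.432 = 1.343693; cosh(ωT) = 2.047027, sinh(ωT) = 1.786146
x(T) = p + (x₀−p)·cosh(ωT) + (ẋ₀/ω)·sinh(ωT) ⇒ p·(1 − cosh) = x(T) − x₀·cosh − (ẋ₀/ω)·sinh
numerator   = 0.2171 − (0.0857)·2.047027 − (0.1854/3.1104)·1.786146 = -0.064796
denominator = 1 − 2.047027 = -1.047027
p = -0.064796 / -1.047027 = 0.0619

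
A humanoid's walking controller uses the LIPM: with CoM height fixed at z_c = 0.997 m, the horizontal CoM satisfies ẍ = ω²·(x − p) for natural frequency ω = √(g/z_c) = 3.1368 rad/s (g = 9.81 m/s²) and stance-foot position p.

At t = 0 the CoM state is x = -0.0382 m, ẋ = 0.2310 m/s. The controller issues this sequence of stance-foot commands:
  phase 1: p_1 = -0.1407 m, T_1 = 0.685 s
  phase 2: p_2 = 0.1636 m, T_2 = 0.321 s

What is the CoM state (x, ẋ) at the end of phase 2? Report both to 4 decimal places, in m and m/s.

x = 1.7590, ẋ = 5.3493

phase 1: p=-0.1407, T=0.685, ωT=2.148708, cosh=4.345204, sinh=4.228570; start (x,ẋ)=(-0.038200, 0.231000) → end (x,ẋ)=(0.616083, 2.363320)
phase 2: p=0.1636, T=0.321, ωT=1.006913, cosh=1.551241, sinh=1.185896; start (x,ẋ)=(0.616083, 2.363320) → end (x,ẋ)=(1.758986, 5.349283)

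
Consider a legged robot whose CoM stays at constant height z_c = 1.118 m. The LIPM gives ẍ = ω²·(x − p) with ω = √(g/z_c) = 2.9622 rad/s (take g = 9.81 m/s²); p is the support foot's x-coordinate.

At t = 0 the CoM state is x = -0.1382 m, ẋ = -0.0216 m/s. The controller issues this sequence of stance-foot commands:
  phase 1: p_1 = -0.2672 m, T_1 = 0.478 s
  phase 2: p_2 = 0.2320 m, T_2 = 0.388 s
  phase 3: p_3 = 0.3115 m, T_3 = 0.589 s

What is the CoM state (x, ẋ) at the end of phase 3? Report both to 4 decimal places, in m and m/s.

phase 1: p=-0.2672, T=0.478, ωT=1.415932, cosh=2.181511, sinh=1.938812; start (x,ẋ)=(-0.138200, -0.021600) → end (x,ẋ)=(0.000077, 0.693746)
phase 2: p=0.2320, T=0.388, ωT=1.149334, cosh=1.736468, sinh=1.419621; start (x,ẋ)=(0.000077, 0.693746) → end (x,ẋ)=(0.161748, 0.229386)
phase 3: p=0.3115, T=0.589, ωT=1.744736, cosh=2.949540, sinh=2.774849; start (x,ẋ)=(0.161748, 0.229386) → end (x,ẋ)=(0.084679, -0.554326)

x = 0.0847, ẋ = -0.5543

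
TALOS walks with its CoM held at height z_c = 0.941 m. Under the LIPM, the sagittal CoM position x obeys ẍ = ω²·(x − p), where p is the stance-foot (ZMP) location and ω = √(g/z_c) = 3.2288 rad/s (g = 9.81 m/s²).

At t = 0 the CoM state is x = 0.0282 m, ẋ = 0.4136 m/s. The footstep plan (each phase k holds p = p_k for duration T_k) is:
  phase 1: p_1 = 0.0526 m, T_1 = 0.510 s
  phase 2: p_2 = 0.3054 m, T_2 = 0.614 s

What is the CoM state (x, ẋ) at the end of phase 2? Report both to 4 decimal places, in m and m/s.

x = 1.3219, ẋ = 3.4077

phase 1: p=0.0526, T=0.510, ωT=1.646688, cosh=2.691225, sinh=2.498538; start (x,ẋ)=(0.028200, 0.413600) → end (x,ẋ)=(0.306990, 0.916249)
phase 2: p=0.3054, T=0.614, ωT=1.982483, cosh=3.699239, sinh=3.561512; start (x,ẋ)=(0.306990, 0.916249) → end (x,ẋ)=(1.321944, 3.407704)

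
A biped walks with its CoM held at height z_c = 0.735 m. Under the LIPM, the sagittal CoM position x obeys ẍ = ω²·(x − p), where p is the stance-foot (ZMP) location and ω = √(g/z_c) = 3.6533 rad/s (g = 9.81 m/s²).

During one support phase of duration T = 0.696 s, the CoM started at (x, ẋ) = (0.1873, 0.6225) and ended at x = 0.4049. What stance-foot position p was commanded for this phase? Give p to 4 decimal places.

p = 0.3465

ωT = 3.6533·0.696 = 2.542697; cosh(ωT) = 6.396283, sinh(ωT) = 6.317629
x(T) = p + (x₀−p)·cosh(ωT) + (ẋ₀/ω)·sinh(ωT) ⇒ p·(1 − cosh) = x(T) − x₀·cosh − (ẋ₀/ω)·sinh
numerator   = 0.4049 − (0.1873)·6.396283 − (0.6225/3.6533)·6.317629 = -1.869609
denominator = 1 − 6.396283 = -5.396283
p = -1.869609 / -5.396283 = 0.3465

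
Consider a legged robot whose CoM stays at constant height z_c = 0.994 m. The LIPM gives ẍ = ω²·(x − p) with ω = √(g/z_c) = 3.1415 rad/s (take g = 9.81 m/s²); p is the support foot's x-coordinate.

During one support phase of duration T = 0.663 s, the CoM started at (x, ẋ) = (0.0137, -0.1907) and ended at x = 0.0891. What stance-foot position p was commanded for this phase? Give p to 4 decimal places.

ωT = 3.1415·0.663 = 2.082815; cosh(ωT) = 4.075804, sinh(ωT) = 3.951225
x(T) = p + (x₀−p)·cosh(ωT) + (ẋ₀/ω)·sinh(ωT) ⇒ p·(1 − cosh) = x(T) − x₀·cosh − (ẋ₀/ω)·sinh
numerator   = 0.0891 − (0.0137)·4.075804 − (-0.1907/3.1415)·3.951225 = 0.273115
denominator = 1 − 4.075804 = -3.075804
p = 0.273115 / -3.075804 = -0.0888

p = -0.0888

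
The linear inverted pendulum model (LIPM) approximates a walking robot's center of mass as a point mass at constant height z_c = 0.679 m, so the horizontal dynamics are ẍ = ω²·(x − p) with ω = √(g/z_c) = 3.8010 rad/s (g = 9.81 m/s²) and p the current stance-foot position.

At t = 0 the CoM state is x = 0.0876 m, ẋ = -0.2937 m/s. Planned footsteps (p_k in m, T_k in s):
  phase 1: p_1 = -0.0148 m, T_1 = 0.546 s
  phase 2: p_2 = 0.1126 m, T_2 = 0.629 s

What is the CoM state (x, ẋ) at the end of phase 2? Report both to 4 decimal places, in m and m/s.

x = 0.5055, ẋ = 1.5300

phase 1: p=-0.0148, T=0.546, ωT=2.075346, cosh=4.046408, sinh=3.920895; start (x,ẋ)=(0.087600, -0.293700) → end (x,ẋ)=(0.096588, 0.337670)
phase 2: p=0.1126, T=0.629, ωT=2.390829, cosh=5.507049, sinh=5.415496; start (x,ẋ)=(0.096588, 0.337670) → end (x,ẋ)=(0.505518, 1.529970)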